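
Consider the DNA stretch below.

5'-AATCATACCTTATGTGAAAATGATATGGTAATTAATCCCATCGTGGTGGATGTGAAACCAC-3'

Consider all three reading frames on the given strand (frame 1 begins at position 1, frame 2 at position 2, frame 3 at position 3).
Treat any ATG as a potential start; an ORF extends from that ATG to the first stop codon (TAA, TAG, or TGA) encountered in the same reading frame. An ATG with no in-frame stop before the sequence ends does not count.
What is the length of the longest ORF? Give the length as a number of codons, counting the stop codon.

4

Frame 1: AAT CAT ACC TTA TGT GAA AAT GAT ATG GTA ATT AAT CCC ATC GTG GTG GAT GTG AAA CCA — no ATG→stop ORF.
Frame 2: ATC ATA CCT TAT GTG AAA ATG ATA TGG TAA TTA ATC CCA TCG TGG TGG ATG TGA AAC CAC — ATG at 20, stop TAA at 29 → 12 nt; ATG at 50, stop TGA at 53 → 6 nt.
Frame 3: TCA TAC CTT ATG TGA AAA TGA TAT GGT AAT TAA TCC CAT CGT GGT GGA TGT GAA ACC — ATG at 12, stop TGA at 15 → 6 nt.
Longest: frame 2, positions 20–31, 12 nt = 4 codons = 3 aa. → 4 codons.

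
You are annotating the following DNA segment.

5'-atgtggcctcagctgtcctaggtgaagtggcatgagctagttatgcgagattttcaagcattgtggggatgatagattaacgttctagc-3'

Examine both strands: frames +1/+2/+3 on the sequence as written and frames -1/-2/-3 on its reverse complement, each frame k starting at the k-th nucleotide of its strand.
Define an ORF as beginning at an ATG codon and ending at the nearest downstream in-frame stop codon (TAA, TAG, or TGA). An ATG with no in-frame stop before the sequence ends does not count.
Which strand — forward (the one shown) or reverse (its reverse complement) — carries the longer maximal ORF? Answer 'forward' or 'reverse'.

forward

Reverse complement (5'→3'): GCTAGAACGTTAATCTATCATCCCCACAATGCTTGAAAATCTCGCATAACTAGCTCATGCCACTTCACCTAGGACAGCTGAGGCCACAT
Frame +1: ATG TGG CCT CAG CTG TCC TAG GTG AAG TGG CAT GAG CTA GTT ATG CGA GAT TTT CAA GCA TTG TGG GGA TGA TAG ATT AAC GTT CTA — ATG at 1, stop TAG at 19 → 21 nt; ATG at 43, stop TGA at 70 → 30 nt.
Frame +2: TGT GGC CTC AGC TGT CCT AGG TGA AGT GGC ATG AGC TAG TTA TGC GAG ATT TTC AAG CAT TGT GGG GAT GAT AGA TTA ACG TTC TAG — ATG at 32, stop TAG at 38 → 9 nt.
Frame +3: GTG GCC TCA GCT GTC CTA GGT GAA GTG GCA TGA GCT AGT TAT GCG AGA TTT TCA AGC ATT GTG GGG ATG ATA GAT TAA CGT TCT AGC — ATG at 69, stop TAA at 78 → 12 nt.
Frame -1: GCT AGA ACG TTA ATC TAT CAT CCC CAC AAT GCT TGA AAA TCT CGC ATA ACT AGC TCA TGC CAC TTC ACC TAG GAC AGC TGA GGC CAC — no ATG→stop ORF.
Frame -2: CTA GAA CGT TAA TCT ATC ATC CCC ACA ATG CTT GAA AAT CTC GCA TAA CTA GCT CAT GCC ACT TCA CCT AGG ACA GCT GAG GCC ACA — ATG at 29, stop TAA at 47 → 21 nt.
Frame -3: TAG AAC GTT AAT CTA TCA TCC CCA CAA TGC TTG AAA ATC TCG CAT AAC TAG CTC ATG CCA CTT CAC CTA GGA CAG CTG AGG CCA CAT — no ATG→stop ORF.
Forward-strand max 30 nt; reverse-strand max 21 nt. The forward strand has the longer ORF.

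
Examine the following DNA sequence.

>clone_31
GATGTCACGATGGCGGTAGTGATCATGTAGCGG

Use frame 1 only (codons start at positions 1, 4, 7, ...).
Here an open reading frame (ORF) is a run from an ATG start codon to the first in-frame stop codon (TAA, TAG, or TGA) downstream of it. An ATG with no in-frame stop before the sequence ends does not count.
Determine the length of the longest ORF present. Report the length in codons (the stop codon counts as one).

7

Frame 1: GAT GTC ACG ATG GCG GTA GTG ATC ATG TAG CGG — ATG at 10, stop TAG at 28 → 21 nt; ATG at 25, stop TAG at 28 → 6 nt.
Longest: frame 1, positions 10–30, 21 nt = 7 codons = 6 aa. → 7 codons.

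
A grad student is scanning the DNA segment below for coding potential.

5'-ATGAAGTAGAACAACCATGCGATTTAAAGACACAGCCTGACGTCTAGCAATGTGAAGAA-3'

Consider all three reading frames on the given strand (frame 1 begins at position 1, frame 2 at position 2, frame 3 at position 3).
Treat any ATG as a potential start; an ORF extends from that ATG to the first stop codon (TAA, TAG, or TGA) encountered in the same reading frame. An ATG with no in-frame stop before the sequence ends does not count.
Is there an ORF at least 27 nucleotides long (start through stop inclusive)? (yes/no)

no

Frame 1: ATG AAG TAG AAC AAC CAT GCG ATT TAA AGA CAC AGC CTG ACG TCT AGC AAT GTG AAG — ATG at 1, stop TAG at 7 → 9 nt.
Frame 2: TGA AGT AGA ACA ACC ATG CGA TTT AAA GAC ACA GCC TGA CGT CTA GCA ATG TGA AGA — ATG at 17, stop TGA at 38 → 24 nt; ATG at 50, stop TGA at 53 → 6 nt.
Frame 3: GAA GTA GAA CAA CCA TGC GAT TTA AAG ACA CAG CCT GAC GTC TAG CAA TGT GAA GAA — no ATG→stop ORF.
Largest ORF found is 24 nucleotides < 27, so no.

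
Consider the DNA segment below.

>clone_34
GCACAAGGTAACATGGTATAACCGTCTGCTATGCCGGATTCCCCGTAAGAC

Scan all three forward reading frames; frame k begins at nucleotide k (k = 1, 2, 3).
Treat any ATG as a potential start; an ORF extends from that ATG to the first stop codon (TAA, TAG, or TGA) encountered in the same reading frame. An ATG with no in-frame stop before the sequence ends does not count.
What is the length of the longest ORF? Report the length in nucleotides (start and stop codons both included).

18

Frame 1: GCA CAA GGT AAC ATG GTA TAA CCG TCT GCT ATG CCG GAT TCC CCG TAA GAC — ATG at 13, stop TAA at 19 → 9 nt; ATG at 31, stop TAA at 46 → 18 nt.
Frame 2: CAC AAG GTA ACA TGG TAT AAC CGT CTG CTA TGC CGG ATT CCC CGT AAG — no ATG→stop ORF.
Frame 3: ACA AGG TAA CAT GGT ATA ACC GTC TGC TAT GCC GGA TTC CCC GTA AGA — no ATG→stop ORF.
Longest: frame 1, positions 31–48, 18 nt = 6 codons = 5 aa. → 18 nucleotides.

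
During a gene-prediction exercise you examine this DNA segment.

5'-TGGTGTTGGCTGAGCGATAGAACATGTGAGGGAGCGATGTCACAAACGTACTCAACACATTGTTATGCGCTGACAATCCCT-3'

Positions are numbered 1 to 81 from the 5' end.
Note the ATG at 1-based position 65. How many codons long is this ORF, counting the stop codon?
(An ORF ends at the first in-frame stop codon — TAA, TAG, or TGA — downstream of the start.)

Codons from position 65: ATG (65–67), CGC (68–70), TGA (71–73).
TGA is the first in-frame stop; that's 3 codons including the stop.

3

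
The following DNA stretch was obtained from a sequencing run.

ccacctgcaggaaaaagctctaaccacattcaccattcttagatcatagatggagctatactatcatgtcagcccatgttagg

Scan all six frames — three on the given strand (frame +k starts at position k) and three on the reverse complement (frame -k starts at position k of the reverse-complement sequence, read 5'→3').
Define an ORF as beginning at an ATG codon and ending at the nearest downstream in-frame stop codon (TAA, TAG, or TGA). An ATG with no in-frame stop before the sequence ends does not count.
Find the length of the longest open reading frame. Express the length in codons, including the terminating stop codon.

Reverse complement (5'→3'): CCTAACATGGGCTGACATGATAGTATAGCTCCATCTATGATCTAAGAATGGTGAATGTGGTTAGAGCTTTTTCCTGCAGGTGG
Frame +1: CCA CCT GCA GGA AAA AGC TCT AAC CAC ATT CAC CAT TCT TAG ATC ATA GAT GGA GCT ATA CTA TCA TGT CAG CCC ATG TTA — no ATG→stop ORF.
Frame +2: CAC CTG CAG GAA AAA GCT CTA ACC ACA TTC ACC ATT CTT AGA TCA TAG ATG GAG CTA TAC TAT CAT GTC AGC CCA TGT TAG — ATG at 50, stop TAG at 80 → 33 nt.
Frame +3: ACC TGC AGG AAA AAG CTC TAA CCA CAT TCA CCA TTC TTA GAT CAT AGA TGG AGC TAT ACT ATC ATG TCA GCC CAT GTT AGG — no ATG→stop ORF.
Frame -1: CCT AAC ATG GGC TGA CAT GAT AGT ATA GCT CCA TCT ATG ATC TAA GAA TGG TGA ATG TGG TTA GAG CTT TTT CCT GCA GGT — ATG at 7, stop TGA at 13 → 9 nt; ATG at 37, stop TAA at 43 → 9 nt.
Frame -2: CTA ACA TGG GCT GAC ATG ATA GTA TAG CTC CAT CTA TGA TCT AAG AAT GGT GAA TGT GGT TAG AGC TTT TTC CTG CAG GTG — ATG at 17, stop TAG at 26 → 12 nt.
Frame -3: TAA CAT GGG CTG ACA TGA TAG TAT AGC TCC ATC TAT GAT CTA AGA ATG GTG AAT GTG GTT AGA GCT TTT TCC TGC AGG TGG — no ATG→stop ORF.
Longest: frame +2, positions 50–82, 33 nt = 11 codons = 10 aa. → 11 codons.

11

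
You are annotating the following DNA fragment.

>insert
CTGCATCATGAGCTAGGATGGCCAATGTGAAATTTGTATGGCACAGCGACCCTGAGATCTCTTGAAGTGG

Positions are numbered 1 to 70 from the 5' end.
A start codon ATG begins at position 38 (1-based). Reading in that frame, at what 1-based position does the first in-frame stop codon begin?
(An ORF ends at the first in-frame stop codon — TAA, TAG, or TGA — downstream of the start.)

Codons from position 38: ATG (38–40), GCA (41–43), CAG (44–46), CGA (47–49), CCC (50–52), TGA (53–55).
TGA is a stop codon; it begins at position 53.

53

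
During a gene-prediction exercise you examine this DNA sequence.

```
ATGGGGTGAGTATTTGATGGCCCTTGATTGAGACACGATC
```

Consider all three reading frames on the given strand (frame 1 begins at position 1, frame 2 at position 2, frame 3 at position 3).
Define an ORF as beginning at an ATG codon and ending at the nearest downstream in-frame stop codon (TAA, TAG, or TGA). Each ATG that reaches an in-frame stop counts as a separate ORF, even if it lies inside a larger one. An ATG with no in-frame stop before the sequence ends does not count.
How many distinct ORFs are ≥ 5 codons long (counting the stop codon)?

1

Frame 1: ATG GGG TGA GTA TTT GAT GGC CCT TGA TTG AGA CAC GAT — ATG at 1, stop TGA at 7 → 9 nt.
Frame 2: TGG GGT GAG TAT TTG ATG GCC CTT GAT TGA GAC ACG ATC — ATG at 17, stop TGA at 29 → 15 nt.
Frame 3: GGG GTG AGT ATT TGA TGG CCC TTG ATT GAG ACA CGA — no ATG→stop ORF.
ORFs ≥ 5 codons: frame 2 17–31 (5 codons). Count = 1.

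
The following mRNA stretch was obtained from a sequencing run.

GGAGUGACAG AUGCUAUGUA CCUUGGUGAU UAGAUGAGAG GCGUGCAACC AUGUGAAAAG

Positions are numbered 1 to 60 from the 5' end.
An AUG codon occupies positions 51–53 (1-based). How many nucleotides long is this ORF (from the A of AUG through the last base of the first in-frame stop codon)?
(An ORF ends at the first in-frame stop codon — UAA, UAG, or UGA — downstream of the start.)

Codons from position 51: AUG (51–53), UGA (54–56).
UGA is the first in-frame stop; ORF spans 51–56, 6 nucleotides.

6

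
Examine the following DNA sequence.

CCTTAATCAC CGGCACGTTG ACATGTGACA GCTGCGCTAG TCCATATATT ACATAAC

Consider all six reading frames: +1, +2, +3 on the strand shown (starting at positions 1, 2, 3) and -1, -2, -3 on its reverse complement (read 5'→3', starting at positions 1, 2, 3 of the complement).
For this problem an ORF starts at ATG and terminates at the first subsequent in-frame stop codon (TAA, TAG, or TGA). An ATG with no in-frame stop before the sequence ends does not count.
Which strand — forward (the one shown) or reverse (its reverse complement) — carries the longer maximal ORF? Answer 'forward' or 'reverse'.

Reverse complement (5'→3'): GTTATGTAATATATGGACTAGCGCAGCTGTCACATGTCAACGTGCCGGTGATTAAGG
Frame +1: CCT TAA TCA CCG GCA CGT TGA CAT GTG ACA GCT GCG CTA GTC CAT ATA TTA CAT AAC — no ATG→stop ORF.
Frame +2: CTT AAT CAC CGG CAC GTT GAC ATG TGA CAG CTG CGC TAG TCC ATA TAT TAC ATA — ATG at 23, stop TGA at 26 → 6 nt.
Frame +3: TTA ATC ACC GGC ACG TTG ACA TGT GAC AGC TGC GCT AGT CCA TAT ATT ACA TAA — no ATG→stop ORF.
Frame -1: GTT ATG TAA TAT ATG GAC TAG CGC AGC TGT CAC ATG TCA ACG TGC CGG TGA TTA AGG — ATG at 4, stop TAA at 7 → 6 nt; ATG at 13, stop TAG at 19 → 9 nt; ATG at 34, stop TGA at 49 → 18 nt.
Frame -2: TTA TGT AAT ATA TGG ACT AGC GCA GCT GTC ACA TGT CAA CGT GCC GGT GAT TAA — no ATG→stop ORF.
Frame -3: TAT GTA ATA TAT GGA CTA GCG CAG CTG TCA CAT GTC AAC GTG CCG GTG ATT AAG — no ATG→stop ORF.
Forward-strand max 6 nt; reverse-strand max 18 nt. The reverse strand has the longer ORF.

reverse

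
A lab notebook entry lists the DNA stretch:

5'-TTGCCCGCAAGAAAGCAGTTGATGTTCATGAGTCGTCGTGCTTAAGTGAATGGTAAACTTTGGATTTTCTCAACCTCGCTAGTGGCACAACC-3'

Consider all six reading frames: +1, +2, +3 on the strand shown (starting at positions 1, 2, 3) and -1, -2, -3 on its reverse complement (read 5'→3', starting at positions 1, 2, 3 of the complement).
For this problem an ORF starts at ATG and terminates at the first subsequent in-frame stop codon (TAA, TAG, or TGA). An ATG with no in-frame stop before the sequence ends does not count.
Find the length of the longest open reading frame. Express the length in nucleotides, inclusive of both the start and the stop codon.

33

Reverse complement (5'→3'): GGTTGTGCCACTAGCGAGGTTGAGAAAATCCAAAGTTTACCATTCACTTAAGCACGACGACTCATGAACATCAACTGCTTTCTTGCGGGCAA
Frame +1: TTG CCC GCA AGA AAG CAG TTG ATG TTC ATG AGT CGT CGT GCT TAA GTG AAT GGT AAA CTT TGG ATT TTC TCA ACC TCG CTA GTG GCA CAA — ATG at 22, stop TAA at 43 → 24 nt; ATG at 28, stop TAA at 43 → 18 nt.
Frame +2: TGC CCG CAA GAA AGC AGT TGA TGT TCA TGA GTC GTC GTG CTT AAG TGA ATG GTA AAC TTT GGA TTT TCT CAA CCT CGC TAG TGG CAC AAC — ATG at 50, stop TAG at 80 → 33 nt.
Frame +3: GCC CGC AAG AAA GCA GTT GAT GTT CAT GAG TCG TCG TGC TTA AGT GAA TGG TAA ACT TTG GAT TTT CTC AAC CTC GCT AGT GGC ACA ACC — no ATG→stop ORF.
Frame -1: GGT TGT GCC ACT AGC GAG GTT GAG AAA ATC CAA AGT TTA CCA TTC ACT TAA GCA CGA CGA CTC ATG AAC ATC AAC TGC TTT CTT GCG GGC — no ATG→stop ORF.
Frame -2: GTT GTG CCA CTA GCG AGG TTG AGA AAA TCC AAA GTT TAC CAT TCA CTT AAG CAC GAC GAC TCA TGA ACA TCA ACT GCT TTC TTG CGG GCA — no ATG→stop ORF.
Frame -3: TTG TGC CAC TAG CGA GGT TGA GAA AAT CCA AAG TTT ACC ATT CAC TTA AGC ACG ACG ACT CAT GAA CAT CAA CTG CTT TCT TGC GGG CAA — no ATG→stop ORF.
Longest: frame +2, positions 50–82, 33 nt = 11 codons = 10 aa. → 33 nucleotides.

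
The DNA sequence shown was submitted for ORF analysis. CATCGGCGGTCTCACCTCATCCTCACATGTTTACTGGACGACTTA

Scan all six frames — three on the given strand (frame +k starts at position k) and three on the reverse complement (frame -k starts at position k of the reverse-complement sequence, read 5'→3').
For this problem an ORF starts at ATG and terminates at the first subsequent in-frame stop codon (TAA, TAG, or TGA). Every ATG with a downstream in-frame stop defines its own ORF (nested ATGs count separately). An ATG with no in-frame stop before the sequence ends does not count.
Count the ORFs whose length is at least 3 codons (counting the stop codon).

Reverse complement (5'→3'): TAAGTCGTCCAGTAAACATGTGAGGATGAGGTGAGACCGCCGATG
Frame +1: CAT CGG CGG TCT CAC CTC ATC CTC ACA TGT TTA CTG GAC GAC TTA — no ATG→stop ORF.
Frame +2: ATC GGC GGT CTC ACC TCA TCC TCA CAT GTT TAC TGG ACG ACT — no ATG→stop ORF.
Frame +3: TCG GCG GTC TCA CCT CAT CCT CAC ATG TTT ACT GGA CGA CTT — no ATG→stop ORF.
Frame -1: TAA GTC GTC CAG TAA ACA TGT GAG GAT GAG GTG AGA CCG CCG ATG — no ATG→stop ORF.
Frame -2: AAG TCG TCC AGT AAA CAT GTG AGG ATG AGG TGA GAC CGC CGA — ATG at 26, stop TGA at 32 → 9 nt.
Frame -3: AGT CGT CCA GTA AAC ATG TGA GGA TGA GGT GAG ACC GCC GAT — ATG at 18, stop TGA at 21 → 6 nt.
ORFs ≥ 3 codons: frame -2 26–34 (3 codons). Count = 1.

1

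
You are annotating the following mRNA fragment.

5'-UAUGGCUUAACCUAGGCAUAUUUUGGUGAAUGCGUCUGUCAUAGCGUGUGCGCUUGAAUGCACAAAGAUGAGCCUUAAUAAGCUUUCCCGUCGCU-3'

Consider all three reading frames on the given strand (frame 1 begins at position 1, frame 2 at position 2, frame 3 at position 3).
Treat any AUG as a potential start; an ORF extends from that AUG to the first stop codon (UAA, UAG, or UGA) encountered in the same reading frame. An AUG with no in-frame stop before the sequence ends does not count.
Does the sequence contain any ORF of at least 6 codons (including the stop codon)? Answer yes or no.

yes

Frame 1: UAU GGC UUA ACC UAG GCA UAU UUU GGU GAA UGC GUC UGU CAU AGC GUG UGC GCU UGA AUG CAC AAA GAU GAG CCU UAA UAA GCU UUC CCG UCG — AUG at 58, stop UAA at 76 → 21 nt.
Frame 2: AUG GCU UAA CCU AGG CAU AUU UUG GUG AAU GCG UCU GUC AUA GCG UGU GCG CUU GAA UGC ACA AAG AUG AGC CUU AAU AAG CUU UCC CGU CGC — AUG at 2, stop UAA at 8 → 9 nt.
Frame 3: UGG CUU AAC CUA GGC AUA UUU UGG UGA AUG CGU CUG UCA UAG CGU GUG CGC UUG AAU GCA CAA AGA UGA GCC UUA AUA AGC UUU CCC GUC GCU — AUG at 30, stop UAG at 42 → 15 nt.
Frame 1 has an ORF of 7 codons (positions 58–78) ≥ 6, so yes.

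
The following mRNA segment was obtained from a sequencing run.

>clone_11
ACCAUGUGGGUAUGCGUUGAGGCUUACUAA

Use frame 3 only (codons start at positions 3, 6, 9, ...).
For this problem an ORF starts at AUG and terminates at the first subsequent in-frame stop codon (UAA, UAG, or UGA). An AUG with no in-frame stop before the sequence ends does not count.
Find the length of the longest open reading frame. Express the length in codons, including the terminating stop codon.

Frame 3: CAU GUG GGU AUG CGU UGA GGC UUA CUA — AUG at 12, stop UGA at 18 → 9 nt.
Longest: frame 3, positions 12–20, 9 nt = 3 codons = 2 aa. → 3 codons.

3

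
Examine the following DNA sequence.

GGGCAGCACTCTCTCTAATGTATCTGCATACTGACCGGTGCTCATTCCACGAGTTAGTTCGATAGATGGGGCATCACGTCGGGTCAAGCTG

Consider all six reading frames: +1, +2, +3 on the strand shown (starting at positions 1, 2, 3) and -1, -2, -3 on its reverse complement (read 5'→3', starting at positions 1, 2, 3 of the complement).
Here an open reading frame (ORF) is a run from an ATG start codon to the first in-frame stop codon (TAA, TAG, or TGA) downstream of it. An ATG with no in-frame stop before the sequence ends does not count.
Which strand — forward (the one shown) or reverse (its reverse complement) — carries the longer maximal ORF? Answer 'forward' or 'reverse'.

forward

Reverse complement (5'→3'): CAGCTTGACCCGACGTGATGCCCCATCTATCGAACTAACTCGTGGAATGAGCACCGGTCAGTATGCAGATACATTAGAGAGAGTGCTGCCC
Frame +1: GGG CAG CAC TCT CTC TAA TGT ATC TGC ATA CTG ACC GGT GCT CAT TCC ACG AGT TAG TTC GAT AGA TGG GGC ATC ACG TCG GGT CAA GCT — no ATG→stop ORF.
Frame +2: GGC AGC ACT CTC TCT AAT GTA TCT GCA TAC TGA CCG GTG CTC ATT CCA CGA GTT AGT TCG ATA GAT GGG GCA TCA CGT CGG GTC AAG CTG — no ATG→stop ORF.
Frame +3: GCA GCA CTC TCT CTA ATG TAT CTG CAT ACT GAC CGG TGC TCA TTC CAC GAG TTA GTT CGA TAG ATG GGG CAT CAC GTC GGG TCA AGC — ATG at 18, stop TAG at 63 → 48 nt.
Frame -1: CAG CTT GAC CCG ACG TGA TGC CCC ATC TAT CGA ACT AAC TCG TGG AAT GAG CAC CGG TCA GTA TGC AGA TAC ATT AGA GAG AGT GCT GCC — no ATG→stop ORF.
Frame -2: AGC TTG ACC CGA CGT GAT GCC CCA TCT ATC GAA CTA ACT CGT GGA ATG AGC ACC GGT CAG TAT GCA GAT ACA TTA GAG AGA GTG CTG CCC — no ATG→stop ORF.
Frame -3: GCT TGA CCC GAC GTG ATG CCC CAT CTA TCG AAC TAA CTC GTG GAA TGA GCA CCG GTC AGT ATG CAG ATA CAT TAG AGA GAG TGC TGC — ATG at 18, stop TAA at 36 → 21 nt; ATG at 63, stop TAG at 75 → 15 nt.
Forward-strand max 48 nt; reverse-strand max 21 nt. The forward strand has the longer ORF.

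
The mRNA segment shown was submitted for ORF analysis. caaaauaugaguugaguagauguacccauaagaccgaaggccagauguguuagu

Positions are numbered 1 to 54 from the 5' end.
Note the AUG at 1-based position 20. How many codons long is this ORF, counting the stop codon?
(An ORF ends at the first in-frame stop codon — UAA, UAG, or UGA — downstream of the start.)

Codons from position 20: AUG (20–22), UAC (23–25), CCA (26–28), UAA (29–31).
UAA is the first in-frame stop; that's 4 codons including the stop.

4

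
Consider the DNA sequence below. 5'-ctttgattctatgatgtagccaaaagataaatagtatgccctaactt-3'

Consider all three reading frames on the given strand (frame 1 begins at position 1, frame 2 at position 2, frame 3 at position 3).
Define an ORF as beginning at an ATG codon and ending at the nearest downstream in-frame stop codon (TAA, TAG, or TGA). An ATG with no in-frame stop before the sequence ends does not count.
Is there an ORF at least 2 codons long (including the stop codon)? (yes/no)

Frame 1: CTT TGA TTC TAT GAT GTA GCC AAA AGA TAA ATA GTA TGC CCT AAC — no ATG→stop ORF.
Frame 2: TTT GAT TCT ATG ATG TAG CCA AAA GAT AAA TAG TAT GCC CTA ACT — ATG at 11, stop TAG at 17 → 9 nt; ATG at 14, stop TAG at 17 → 6 nt.
Frame 3: TTG ATT CTA TGA TGT AGC CAA AAG ATA AAT AGT ATG CCC TAA CTT — ATG at 36, stop TAA at 42 → 9 nt.
Frame 2 has an ORF of 3 codons (positions 11–19) ≥ 2, so yes.

yes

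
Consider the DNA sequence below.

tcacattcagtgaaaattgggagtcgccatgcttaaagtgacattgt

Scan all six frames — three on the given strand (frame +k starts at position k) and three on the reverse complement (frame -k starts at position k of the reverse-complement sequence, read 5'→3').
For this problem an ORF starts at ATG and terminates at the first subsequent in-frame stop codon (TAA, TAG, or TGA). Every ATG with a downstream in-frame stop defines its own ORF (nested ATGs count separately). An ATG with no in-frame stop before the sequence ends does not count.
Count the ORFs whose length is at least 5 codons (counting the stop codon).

1

Reverse complement (5'→3'): ACAATGTCACTTTAAGCATGGCGACTCCCAATTTTCACTGAATGTGA
Frame +1: TCA CAT TCA GTG AAA ATT GGG AGT CGC CAT GCT TAA AGT GAC ATT — no ATG→stop ORF.
Frame +2: CAC ATT CAG TGA AAA TTG GGA GTC GCC ATG CTT AAA GTG ACA TTG — no ATG→stop ORF.
Frame +3: ACA TTC AGT GAA AAT TGG GAG TCG CCA TGC TTA AAG TGA CAT TGT — no ATG→stop ORF.
Frame -1: ACA ATG TCA CTT TAA GCA TGG CGA CTC CCA ATT TTC ACT GAA TGT — ATG at 4, stop TAA at 13 → 12 nt.
Frame -2: CAA TGT CAC TTT AAG CAT GGC GAC TCC CAA TTT TCA CTG AAT GTG — no ATG→stop ORF.
Frame -3: AAT GTC ACT TTA AGC ATG GCG ACT CCC AAT TTT CAC TGA ATG TGA — ATG at 18, stop TGA at 39 → 24 nt; ATG at 42, stop TGA at 45 → 6 nt.
ORFs ≥ 5 codons: frame -3 18–41 (8 codons). Count = 1.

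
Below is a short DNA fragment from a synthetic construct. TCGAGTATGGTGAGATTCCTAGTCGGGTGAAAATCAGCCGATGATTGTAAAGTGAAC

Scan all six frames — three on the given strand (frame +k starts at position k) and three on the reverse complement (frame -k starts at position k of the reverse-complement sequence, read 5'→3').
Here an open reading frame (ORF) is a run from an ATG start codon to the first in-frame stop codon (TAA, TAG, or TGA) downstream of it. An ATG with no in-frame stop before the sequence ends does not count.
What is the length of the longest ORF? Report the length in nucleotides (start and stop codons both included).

Reverse complement (5'→3'): GTTCACTTTACAATCATCGGCTGATTTTCACCCGACTAGGAATCTCACCATACTCGA
Frame +1: TCG AGT ATG GTG AGA TTC CTA GTC GGG TGA AAA TCA GCC GAT GAT TGT AAA GTG AAC — ATG at 7, stop TGA at 28 → 24 nt.
Frame +2: CGA GTA TGG TGA GAT TCC TAG TCG GGT GAA AAT CAG CCG ATG ATT GTA AAG TGA — ATG at 41, stop TGA at 53 → 15 nt.
Frame +3: GAG TAT GGT GAG ATT CCT AGT CGG GTG AAA ATC AGC CGA TGA TTG TAA AGT GAA — no ATG→stop ORF.
Frame -1: GTT CAC TTT ACA ATC ATC GGC TGA TTT TCA CCC GAC TAG GAA TCT CAC CAT ACT CGA — no ATG→stop ORF.
Frame -2: TTC ACT TTA CAA TCA TCG GCT GAT TTT CAC CCG ACT AGG AAT CTC ACC ATA CTC — no ATG→stop ORF.
Frame -3: TCA CTT TAC AAT CAT CGG CTG ATT TTC ACC CGA CTA GGA ATC TCA CCA TAC TCG — no ATG→stop ORF.
Longest: frame +1, positions 7–30, 24 nt = 8 codons = 7 aa. → 24 nucleotides.

24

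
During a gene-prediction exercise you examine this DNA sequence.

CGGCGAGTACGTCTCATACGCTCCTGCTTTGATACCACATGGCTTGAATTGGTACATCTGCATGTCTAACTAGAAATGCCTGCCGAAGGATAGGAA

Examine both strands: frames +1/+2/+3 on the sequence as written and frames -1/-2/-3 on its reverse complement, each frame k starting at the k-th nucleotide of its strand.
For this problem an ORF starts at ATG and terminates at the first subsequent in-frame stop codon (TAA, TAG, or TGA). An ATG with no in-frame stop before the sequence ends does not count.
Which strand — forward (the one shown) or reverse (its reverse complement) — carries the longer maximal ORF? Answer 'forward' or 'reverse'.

reverse

Reverse complement (5'→3'): TTCCTATCCTTCGGCAGGCATTTCTAGTTAGACATGCAGATGTACCAATTCAAGCCATGTGGTATCAAAGCAGGAGCGTATGAGACGTACTCGCCG
Frame +1: CGG CGA GTA CGT CTC ATA CGC TCC TGC TTT GAT ACC ACA TGG CTT GAA TTG GTA CAT CTG CAT GTC TAA CTA GAA ATG CCT GCC GAA GGA TAG GAA — ATG at 76, stop TAG at 91 → 18 nt.
Frame +2: GGC GAG TAC GTC TCA TAC GCT CCT GCT TTG ATA CCA CAT GGC TTG AAT TGG TAC ATC TGC ATG TCT AAC TAG AAA TGC CTG CCG AAG GAT AGG — ATG at 62, stop TAG at 71 → 12 nt.
Frame +3: GCG AGT ACG TCT CAT ACG CTC CTG CTT TGA TAC CAC ATG GCT TGA ATT GGT ACA TCT GCA TGT CTA ACT AGA AAT GCC TGC CGA AGG ATA GGA — ATG at 39, stop TGA at 45 → 9 nt.
Frame -1: TTC CTA TCC TTC GGC AGG CAT TTC TAG TTA GAC ATG CAG ATG TAC CAA TTC AAG CCA TGT GGT ATC AAA GCA GGA GCG TAT GAG ACG TAC TCG CCG — no ATG→stop ORF.
Frame -2: TCC TAT CCT TCG GCA GGC ATT TCT AGT TAG ACA TGC AGA TGT ACC AAT TCA AGC CAT GTG GTA TCA AAG CAG GAG CGT ATG AGA CGT ACT CGC — no ATG→stop ORF.
Frame -3: CCT ATC CTT CGG CAG GCA TTT CTA GTT AGA CAT GCA GAT GTA CCA ATT CAA GCC ATG TGG TAT CAA AGC AGG AGC GTA TGA GAC GTA CTC GCC — ATG at 57, stop TGA at 81 → 27 nt.
Forward-strand max 18 nt; reverse-strand max 27 nt. The reverse strand has the longer ORF.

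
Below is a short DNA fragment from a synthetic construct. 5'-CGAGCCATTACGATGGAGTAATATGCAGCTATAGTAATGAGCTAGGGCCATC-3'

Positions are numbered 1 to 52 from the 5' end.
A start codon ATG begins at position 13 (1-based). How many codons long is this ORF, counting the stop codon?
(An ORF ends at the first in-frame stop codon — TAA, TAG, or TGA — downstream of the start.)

Codons from position 13: ATG (13–15), GAG (16–18), TAA (19–21).
TAA is the first in-frame stop; that's 3 codons including the stop.

3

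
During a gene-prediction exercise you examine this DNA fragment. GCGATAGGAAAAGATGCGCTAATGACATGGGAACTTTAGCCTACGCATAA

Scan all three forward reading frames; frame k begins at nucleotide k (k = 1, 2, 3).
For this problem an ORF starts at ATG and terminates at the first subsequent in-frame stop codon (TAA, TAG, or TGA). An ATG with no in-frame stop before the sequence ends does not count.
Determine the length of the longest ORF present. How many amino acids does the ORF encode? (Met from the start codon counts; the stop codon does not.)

7

Frame 1: GCG ATA GGA AAA GAT GCG CTA ATG ACA TGG GAA CTT TAG CCT ACG CAT — ATG at 22, stop TAG at 37 → 18 nt.
Frame 2: CGA TAG GAA AAG ATG CGC TAA TGA CAT GGG AAC TTT AGC CTA CGC ATA — ATG at 14, stop TAA at 20 → 9 nt.
Frame 3: GAT AGG AAA AGA TGC GCT AAT GAC ATG GGA ACT TTA GCC TAC GCA TAA — ATG at 27, stop TAA at 48 → 24 nt.
Longest: frame 3, positions 27–50, 24 nt = 8 codons = 7 aa. → 7 amino acids.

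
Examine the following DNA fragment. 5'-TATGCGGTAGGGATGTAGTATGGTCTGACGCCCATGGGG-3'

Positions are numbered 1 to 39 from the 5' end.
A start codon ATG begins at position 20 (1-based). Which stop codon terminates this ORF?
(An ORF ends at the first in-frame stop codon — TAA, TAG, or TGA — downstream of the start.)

Codons from position 20: ATG (20–22), GTC (23–25), TGA (26–28).
The first in-frame stop codon is TGA.

TGA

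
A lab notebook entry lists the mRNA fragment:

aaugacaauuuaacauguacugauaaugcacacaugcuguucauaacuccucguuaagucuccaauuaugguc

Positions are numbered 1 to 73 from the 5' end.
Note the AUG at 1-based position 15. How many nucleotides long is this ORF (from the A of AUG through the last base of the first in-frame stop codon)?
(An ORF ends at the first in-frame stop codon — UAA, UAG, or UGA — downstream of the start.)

Codons from position 15: AUG (15–17), UAC (18–20), UGA (21–23).
UGA is the first in-frame stop; ORF spans 15–23, 9 nucleotides.

9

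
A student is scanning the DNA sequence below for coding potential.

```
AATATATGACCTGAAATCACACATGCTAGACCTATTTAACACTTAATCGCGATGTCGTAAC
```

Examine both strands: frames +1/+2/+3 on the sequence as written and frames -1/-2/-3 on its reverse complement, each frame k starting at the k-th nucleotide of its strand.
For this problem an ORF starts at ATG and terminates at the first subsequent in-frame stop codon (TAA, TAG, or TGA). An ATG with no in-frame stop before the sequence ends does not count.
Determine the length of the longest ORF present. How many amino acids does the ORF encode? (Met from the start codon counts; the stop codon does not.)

7

Reverse complement (5'→3'): GTTACGACATCGCGATTAAGTGTTAAATAGGTCTAGCATGTGTGATTTCAGGTCATATATT
Frame +1: AAT ATA TGA CCT GAA ATC ACA CAT GCT AGA CCT ATT TAA CAC TTA ATC GCG ATG TCG TAA — ATG at 52, stop TAA at 58 → 9 nt.
Frame +2: ATA TAT GAC CTG AAA TCA CAC ATG CTA GAC CTA TTT AAC ACT TAA TCG CGA TGT CGT AAC — ATG at 23, stop TAA at 44 → 24 nt.
Frame +3: TAT ATG ACC TGA AAT CAC ACA TGC TAG ACC TAT TTA ACA CTT AAT CGC GAT GTC GTA — ATG at 6, stop TGA at 12 → 9 nt.
Frame -1: GTT ACG ACA TCG CGA TTA AGT GTT AAA TAG GTC TAG CAT GTG TGA TTT CAG GTC ATA TAT — no ATG→stop ORF.
Frame -2: TTA CGA CAT CGC GAT TAA GTG TTA AAT AGG TCT AGC ATG TGT GAT TTC AGG TCA TAT ATT — no ATG→stop ORF.
Frame -3: TAC GAC ATC GCG ATT AAG TGT TAA ATA GGT CTA GCA TGT GTG ATT TCA GGT CAT ATA — no ATG→stop ORF.
Longest: frame +2, positions 23–46, 24 nt = 8 codons = 7 aa. → 7 amino acids.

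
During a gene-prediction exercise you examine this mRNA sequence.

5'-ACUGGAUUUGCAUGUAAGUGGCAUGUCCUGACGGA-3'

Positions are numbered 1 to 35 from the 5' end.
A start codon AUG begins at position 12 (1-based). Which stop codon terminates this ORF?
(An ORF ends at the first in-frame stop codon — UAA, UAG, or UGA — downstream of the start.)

UAA

Codons from position 12: AUG (12–14), UAA (15–17).
The first in-frame stop codon is UAA.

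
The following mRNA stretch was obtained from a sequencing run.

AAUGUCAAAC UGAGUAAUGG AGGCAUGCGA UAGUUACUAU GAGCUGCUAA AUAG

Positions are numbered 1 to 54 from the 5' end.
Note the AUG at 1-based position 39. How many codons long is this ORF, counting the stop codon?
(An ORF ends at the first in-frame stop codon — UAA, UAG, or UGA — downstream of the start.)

Codons from position 39: AUG (39–41), AGC (42–44), UGC (45–47), UAA (48–50).
UAA is the first in-frame stop; that's 4 codons including the stop.

4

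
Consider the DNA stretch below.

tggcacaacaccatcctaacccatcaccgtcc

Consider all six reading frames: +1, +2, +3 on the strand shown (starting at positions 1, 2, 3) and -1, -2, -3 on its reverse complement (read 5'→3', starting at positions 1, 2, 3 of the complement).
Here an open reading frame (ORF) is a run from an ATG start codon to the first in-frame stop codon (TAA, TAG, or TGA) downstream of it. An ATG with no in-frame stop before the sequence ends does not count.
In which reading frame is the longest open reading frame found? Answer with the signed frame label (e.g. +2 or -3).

Reverse complement (5'→3'): GGACGGTGATGGGTTAGGATGGTGTTGTGCCA
Frame +1: TGG CAC AAC ACC ATC CTA ACC CAT CAC CGT — no ATG→stop ORF.
Frame +2: GGC ACA ACA CCA TCC TAA CCC ATC ACC GTC — no ATG→stop ORF.
Frame +3: GCA CAA CAC CAT CCT AAC CCA TCA CCG TCC — no ATG→stop ORF.
Frame -1: GGA CGG TGA TGG GTT AGG ATG GTG TTG TGC — no ATG→stop ORF.
Frame -2: GAC GGT GAT GGG TTA GGA TGG TGT TGT GCC — no ATG→stop ORF.
Frame -3: ACG GTG ATG GGT TAG GAT GGT GTT GTG CCA — ATG at 9, stop TAG at 15 → 9 nt.
Longest ORF is 9 nt in frame -3 (positions 9–17).

-3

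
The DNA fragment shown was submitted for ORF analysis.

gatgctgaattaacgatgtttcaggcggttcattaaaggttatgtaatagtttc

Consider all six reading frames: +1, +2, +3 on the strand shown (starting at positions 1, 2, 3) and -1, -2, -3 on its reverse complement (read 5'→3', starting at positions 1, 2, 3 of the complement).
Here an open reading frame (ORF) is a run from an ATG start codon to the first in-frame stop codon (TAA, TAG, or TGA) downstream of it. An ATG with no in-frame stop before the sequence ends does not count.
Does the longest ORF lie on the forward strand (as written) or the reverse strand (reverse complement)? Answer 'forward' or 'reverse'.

reverse

Reverse complement (5'→3'): GAAACTATTACATAACCTTTAATGAACCGCCTGAAACATCGTTAATTCAGCATC
Frame +1: GAT GCT GAA TTA ACG ATG TTT CAG GCG GTT CAT TAA AGG TTA TGT AAT AGT TTC — ATG at 16, stop TAA at 34 → 21 nt.
Frame +2: ATG CTG AAT TAA CGA TGT TTC AGG CGG TTC ATT AAA GGT TAT GTA ATA GTT — ATG at 2, stop TAA at 11 → 12 nt.
Frame +3: TGC TGA ATT AAC GAT GTT TCA GGC GGT TCA TTA AAG GTT ATG TAA TAG TTT — ATG at 42, stop TAA at 45 → 6 nt.
Frame -1: GAA ACT ATT ACA TAA CCT TTA ATG AAC CGC CTG AAA CAT CGT TAA TTC AGC ATC — ATG at 22, stop TAA at 43 → 24 nt.
Frame -2: AAA CTA TTA CAT AAC CTT TAA TGA ACC GCC TGA AAC ATC GTT AAT TCA GCA — no ATG→stop ORF.
Frame -3: AAC TAT TAC ATA ACC TTT AAT GAA CCG CCT GAA ACA TCG TTA ATT CAG CAT — no ATG→stop ORF.
Forward-strand max 21 nt; reverse-strand max 24 nt. The reverse strand has the longer ORF.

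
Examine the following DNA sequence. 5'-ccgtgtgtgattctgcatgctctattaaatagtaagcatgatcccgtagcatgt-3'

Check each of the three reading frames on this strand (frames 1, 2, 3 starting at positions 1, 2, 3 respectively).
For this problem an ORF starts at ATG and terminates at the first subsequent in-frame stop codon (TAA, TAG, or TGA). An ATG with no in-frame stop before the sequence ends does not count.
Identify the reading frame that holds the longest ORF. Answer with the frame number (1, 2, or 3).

Frame 1: CCG TGT GTG ATT CTG CAT GCT CTA TTA AAT AGT AAG CAT GAT CCC GTA GCA TGT — no ATG→stop ORF.
Frame 2: CGT GTG TGA TTC TGC ATG CTC TAT TAA ATA GTA AGC ATG ATC CCG TAG CAT — ATG at 17, stop TAA at 26 → 12 nt; ATG at 38, stop TAG at 47 → 12 nt.
Frame 3: GTG TGT GAT TCT GCA TGC TCT ATT AAA TAG TAA GCA TGA TCC CGT AGC ATG — no ATG→stop ORF.
Longest ORF is 12 nt in frame 2 (positions 17–28).

2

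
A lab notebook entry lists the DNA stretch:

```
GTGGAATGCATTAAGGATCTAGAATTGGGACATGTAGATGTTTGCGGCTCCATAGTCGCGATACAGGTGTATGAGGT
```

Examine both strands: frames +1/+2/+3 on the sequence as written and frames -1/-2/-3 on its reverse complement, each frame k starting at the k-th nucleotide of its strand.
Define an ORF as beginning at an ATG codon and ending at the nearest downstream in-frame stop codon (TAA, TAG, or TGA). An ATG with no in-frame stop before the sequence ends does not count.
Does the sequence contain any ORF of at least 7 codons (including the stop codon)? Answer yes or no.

Reverse complement (5'→3'): ACCTCATACACCTGTATCGCGACTATGGAGCCGCAAACATCTACATGTCCCAATTCTAGATCCTTAATGCATTCCAC
Frame +1: GTG GAA TGC ATT AAG GAT CTA GAA TTG GGA CAT GTA GAT GTT TGC GGC TCC ATA GTC GCG ATA CAG GTG TAT GAG — no ATG→stop ORF.
Frame +2: TGG AAT GCA TTA AGG ATC TAG AAT TGG GAC ATG TAG ATG TTT GCG GCT CCA TAG TCG CGA TAC AGG TGT ATG AGG — ATG at 32, stop TAG at 35 → 6 nt; ATG at 38, stop TAG at 53 → 18 nt.
Frame +3: GGA ATG CAT TAA GGA TCT AGA ATT GGG ACA TGT AGA TGT TTG CGG CTC CAT AGT CGC GAT ACA GGT GTA TGA GGT — ATG at 6, stop TAA at 12 → 9 nt.
Frame -1: ACC TCA TAC ACC TGT ATC GCG ACT ATG GAG CCG CAA ACA TCT ACA TGT CCC AAT TCT AGA TCC TTA ATG CAT TCC — no ATG→stop ORF.
Frame -2: CCT CAT ACA CCT GTA TCG CGA CTA TGG AGC CGC AAA CAT CTA CAT GTC CCA ATT CTA GAT CCT TAA TGC ATT CCA — no ATG→stop ORF.
Frame -3: CTC ATA CAC CTG TAT CGC GAC TAT GGA GCC GCA AAC ATC TAC ATG TCC CAA TTC TAG ATC CTT AAT GCA TTC CAC — ATG at 45, stop TAG at 57 → 15 nt.
Largest ORF found is 6 codons < 7, so no.

no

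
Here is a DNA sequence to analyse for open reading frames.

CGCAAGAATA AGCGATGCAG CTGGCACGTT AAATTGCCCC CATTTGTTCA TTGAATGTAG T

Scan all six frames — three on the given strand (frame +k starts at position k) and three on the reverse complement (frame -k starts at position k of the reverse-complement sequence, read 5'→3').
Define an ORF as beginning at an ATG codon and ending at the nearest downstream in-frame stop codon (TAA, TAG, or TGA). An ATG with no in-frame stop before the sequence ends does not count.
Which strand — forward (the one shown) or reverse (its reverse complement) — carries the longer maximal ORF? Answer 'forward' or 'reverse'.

forward

Reverse complement (5'→3'): ACTACATTCAATGAACAAATGGGGGCAATTTAACGTGCCAGCTGCATCGCTTATTCTTGCG
Frame +1: CGC AAG AAT AAG CGA TGC AGC TGG CAC GTT AAA TTG CCC CCA TTT GTT CAT TGA ATG TAG — ATG at 55, stop TAG at 58 → 6 nt.
Frame +2: GCA AGA ATA AGC GAT GCA GCT GGC ACG TTA AAT TGC CCC CAT TTG TTC ATT GAA TGT AGT — no ATG→stop ORF.
Frame +3: CAA GAA TAA GCG ATG CAG CTG GCA CGT TAA ATT GCC CCC ATT TGT TCA TTG AAT GTA — ATG at 15, stop TAA at 30 → 18 nt.
Frame -1: ACT ACA TTC AAT GAA CAA ATG GGG GCA ATT TAA CGT GCC AGC TGC ATC GCT TAT TCT TGC — ATG at 19, stop TAA at 31 → 15 nt.
Frame -2: CTA CAT TCA ATG AAC AAA TGG GGG CAA TTT AAC GTG CCA GCT GCA TCG CTT ATT CTT GCG — no ATG→stop ORF.
Frame -3: TAC ATT CAA TGA ACA AAT GGG GGC AAT TTA ACG TGC CAG CTG CAT CGC TTA TTC TTG — no ATG→stop ORF.
Forward-strand max 18 nt; reverse-strand max 15 nt. The forward strand has the longer ORF.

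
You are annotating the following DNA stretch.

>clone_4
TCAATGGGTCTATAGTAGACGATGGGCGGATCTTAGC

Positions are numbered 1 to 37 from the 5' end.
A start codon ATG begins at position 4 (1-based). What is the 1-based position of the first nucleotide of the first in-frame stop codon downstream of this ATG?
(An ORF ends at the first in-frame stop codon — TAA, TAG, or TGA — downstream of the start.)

Codons from position 4: ATG (4–6), GGT (7–9), CTA (10–12), TAG (13–15).
TAG is a stop codon; it begins at position 13.

13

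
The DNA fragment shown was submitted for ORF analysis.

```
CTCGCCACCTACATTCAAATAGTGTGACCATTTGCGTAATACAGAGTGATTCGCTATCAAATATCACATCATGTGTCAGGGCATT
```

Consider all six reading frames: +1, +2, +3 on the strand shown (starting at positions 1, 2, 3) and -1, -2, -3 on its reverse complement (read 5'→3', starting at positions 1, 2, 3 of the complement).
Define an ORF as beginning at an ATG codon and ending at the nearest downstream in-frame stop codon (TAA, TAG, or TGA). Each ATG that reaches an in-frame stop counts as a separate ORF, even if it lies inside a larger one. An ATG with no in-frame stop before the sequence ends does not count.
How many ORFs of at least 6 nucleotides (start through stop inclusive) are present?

4

Reverse complement (5'→3'): AATGCCCTGACACATGATGTGATATTTGATAGCGAATCACTCTGTATTACGCAAATGGTCACACTATTTGAATGTAGGTGGCGAG
Frame +1: CTC GCC ACC TAC ATT CAA ATA GTG TGA CCA TTT GCG TAA TAC AGA GTG ATT CGC TAT CAA ATA TCA CAT CAT GTG TCA GGG CAT — no ATG→stop ORF.
Frame +2: TCG CCA CCT ACA TTC AAA TAG TGT GAC CAT TTG CGT AAT ACA GAG TGA TTC GCT ATC AAA TAT CAC ATC ATG TGT CAG GGC ATT — no ATG→stop ORF.
Frame +3: CGC CAC CTA CAT TCA AAT AGT GTG ACC ATT TGC GTA ATA CAG AGT GAT TCG CTA TCA AAT ATC ACA TCA TGT GTC AGG GCA — no ATG→stop ORF.
Frame -1: AAT GCC CTG ACA CAT GAT GTG ATA TTT GAT AGC GAA TCA CTC TGT ATT ACG CAA ATG GTC ACA CTA TTT GAA TGT AGG TGG CGA — no ATG→stop ORF.
Frame -2: ATG CCC TGA CAC ATG ATG TGA TAT TTG ATA GCG AAT CAC TCT GTA TTA CGC AAA TGG TCA CAC TAT TTG AAT GTA GGT GGC GAG — ATG at 2, stop TGA at 8 → 9 nt; ATG at 14, stop TGA at 20 → 9 nt; ATG at 17, stop TGA at 20 → 6 nt.
Frame -3: TGC CCT GAC ACA TGA TGT GAT ATT TGA TAG CGA ATC ACT CTG TAT TAC GCA AAT GGT CAC ACT ATT TGA ATG TAG GTG GCG — ATG at 72, stop TAG at 75 → 6 nt.
ORFs ≥ 6 nucleotides: frame -2 2–10 (9 nucleotides), frame -2 14–22 (9 nucleotides), frame -2 17–22 (6 nucleotides), frame -3 72–77 (6 nucleotides). Count = 4.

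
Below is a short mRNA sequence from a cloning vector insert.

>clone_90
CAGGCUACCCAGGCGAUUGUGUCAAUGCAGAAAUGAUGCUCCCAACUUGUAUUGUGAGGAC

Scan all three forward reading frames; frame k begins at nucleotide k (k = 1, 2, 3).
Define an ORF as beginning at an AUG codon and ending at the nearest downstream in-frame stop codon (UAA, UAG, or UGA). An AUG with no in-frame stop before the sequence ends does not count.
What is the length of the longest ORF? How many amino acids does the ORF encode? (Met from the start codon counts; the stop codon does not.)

3

Frame 1: CAG GCU ACC CAG GCG AUU GUG UCA AUG CAG AAA UGA UGC UCC CAA CUU GUA UUG UGA GGA — AUG at 25, stop UGA at 34 → 12 nt.
Frame 2: AGG CUA CCC AGG CGA UUG UGU CAA UGC AGA AAU GAU GCU CCC AAC UUG UAU UGU GAG GAC — no AUG→stop ORF.
Frame 3: GGC UAC CCA GGC GAU UGU GUC AAU GCA GAA AUG AUG CUC CCA ACU UGU AUU GUG AGG — no AUG→stop ORF.
Longest: frame 1, positions 25–36, 12 nt = 4 codons = 3 aa. → 3 amino acids.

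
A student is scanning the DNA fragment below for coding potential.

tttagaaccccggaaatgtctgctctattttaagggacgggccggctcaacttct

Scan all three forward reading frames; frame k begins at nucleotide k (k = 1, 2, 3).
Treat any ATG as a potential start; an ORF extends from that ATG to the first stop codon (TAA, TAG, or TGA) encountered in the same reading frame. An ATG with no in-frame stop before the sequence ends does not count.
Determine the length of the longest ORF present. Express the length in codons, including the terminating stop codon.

6

Frame 1: TTT AGA ACC CCG GAA ATG TCT GCT CTA TTT TAA GGG ACG GGC CGG CTC AAC TTC — ATG at 16, stop TAA at 31 → 18 nt.
Frame 2: TTA GAA CCC CGG AAA TGT CTG CTC TAT TTT AAG GGA CGG GCC GGC TCA ACT TCT — no ATG→stop ORF.
Frame 3: TAG AAC CCC GGA AAT GTC TGC TCT ATT TTA AGG GAC GGG CCG GCT CAA CTT — no ATG→stop ORF.
Longest: frame 1, positions 16–33, 18 nt = 6 codons = 5 aa. → 6 codons.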